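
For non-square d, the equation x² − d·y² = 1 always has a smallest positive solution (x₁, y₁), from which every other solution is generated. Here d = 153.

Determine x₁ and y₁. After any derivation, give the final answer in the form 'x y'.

2177 176

d=153: √d = [12; 2,1,2,2,2,1,2,24] (ℓ=8, even), read p_7/q_7
k=0  a_k=12  p_k/q_k = 12/1
k=1  a_k=2  p_k/q_k = 25/2
k=2  a_k=1  p_k/q_k = 37/3
k=3  a_k=2  p_k/q_k = 99/8
k=4  a_k=2  p_k/q_k = 235/19
k=5  a_k=2  p_k/q_k = 569/46
k=6  a_k=1  p_k/q_k = 804/65
k=7  a_k=2  p_k/q_k = 2177/176
fundamental: x₁=2177, y₁=176  (since 4739329 − 153·30976 = 1)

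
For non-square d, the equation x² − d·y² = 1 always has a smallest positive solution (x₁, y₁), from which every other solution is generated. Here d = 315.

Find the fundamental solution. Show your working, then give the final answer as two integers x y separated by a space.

√315 → a₀=17, period (1,2,1,34); ℓ=4 even so k=3
k=0  a_k=17  p_k/q_k = 17/1
k=1  a_k=1  p_k/q_k = 18/1
k=2  a_k=2  p_k/q_k = 53/3
k=3  a_k=1  p_k/q_k = 71/4
(x₁, y₁) = (71, 4);  71² − 315·4² = 1 ✓

71 4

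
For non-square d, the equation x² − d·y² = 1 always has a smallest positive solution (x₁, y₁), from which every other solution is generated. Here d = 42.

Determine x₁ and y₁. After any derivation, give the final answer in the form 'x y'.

√42 = [6; 2,12, …], period ℓ=2 (even) → k=1
k=0  a_k=6  p_k/q_k = 6/1
k=1  a_k=2  p_k/q_k = 13/2
(x₁, y₁) = (13, 2);  13² − 42·2² = 1 ✓

13 2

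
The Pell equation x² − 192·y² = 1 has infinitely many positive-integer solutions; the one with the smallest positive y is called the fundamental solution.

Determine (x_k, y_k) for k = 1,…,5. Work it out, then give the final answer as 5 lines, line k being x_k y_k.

97 7
18817 1358
3650401 263445
708158977 51106972
137379191137 9914489123

d=192: √d = [13; 1,5,1,26] (ℓ=4, even), read p_3/q_3
step 0: (13, 1)  from 13·(1,0) + (0,1)
step 1: (14, 1)  from 1·(13,1) + (1,0)
step 2: (83, 6)  from 5·(14,1) + (13,1)
step 3: (97, 7)  from 1·(83,6) + (14,1)
(x₁, y₁) = (97, 7);  97² − 192·7² = 1 ✓
n=2: (97,7)∘(97,7) = (97·97+192·7·7, 97·7+7·97) = (18817,1358)
n=3: (18817,1358)∘(97,7) = (97·18817+192·7·1358, 97·1358+7·18817) = (3650401,263445)
n=4: (3650401,263445)∘(97,7) = (97·3650401+192·7·263445, 97·263445+7·3650401) = (708158977,51106972)
n=5: (708158977,51106972)∘(97,7) = (97·708158977+192·7·51106972, 97·51106972+7·708158977) = (137379191137,9914489123)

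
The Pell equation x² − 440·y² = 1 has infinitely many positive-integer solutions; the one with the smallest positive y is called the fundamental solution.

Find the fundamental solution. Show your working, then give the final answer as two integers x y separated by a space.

√440 → a₀=20, period (1,40); ℓ=2 even so k=1
i=0: a=20 ⇒ p=20, q=1
i=1: a=1 ⇒ p=21, q=1
(x₁, y₁) = (21, 1);  21² − 440·1² = 1 ✓

21 1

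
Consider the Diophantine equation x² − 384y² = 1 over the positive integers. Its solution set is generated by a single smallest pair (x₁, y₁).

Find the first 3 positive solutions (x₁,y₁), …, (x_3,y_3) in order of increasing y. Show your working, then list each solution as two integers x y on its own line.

√384 = [19; 1,1,2,9,2,1,1,38, …], period ℓ=8 (even) → k=7
step 0: (19, 1)  from 19·(1,0) + (0,1)
step 1: (20, 1)  from 1·(19,1) + (1,0)
…
step 3: (98, 5)  from 2·(39,2) + (20,1)
step 4: (921, 47)  from 9·(98,5) + (39,2)
…
step 6: (2861, 146)  from 1·(1940,99) + (921,47)
step 7: (4801, 245)  from 1·(2861,146) + (1940,99)
→ (4801, 245).  Check: 4801²=23049601, 384·245²=23049600, difference 1.
(4801+245√384)^2 = 46099201 + 2352490√384
(4801+245√384)^3 = 442644523201 + 22588608735√384

4801 245
46099201 2352490
442644523201 22588608735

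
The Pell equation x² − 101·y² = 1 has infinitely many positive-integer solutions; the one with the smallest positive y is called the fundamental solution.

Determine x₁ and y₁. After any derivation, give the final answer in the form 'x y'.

201 20

d=101: √d = [10; 20] (ℓ=1, odd), read p_1/q_1
a_0=10:  p_0=10·1+0=10,  q_0=10·0+1=1
a_1=20:  p_1=20·10+1=201,  q_1=20·1+0=20
→ (201, 20).  Check: 201²=40401, 101·20²=40400, difference 1.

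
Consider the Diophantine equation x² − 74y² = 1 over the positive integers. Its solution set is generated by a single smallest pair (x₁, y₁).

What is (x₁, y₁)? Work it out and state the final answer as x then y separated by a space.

√74 → a₀=8, period (1,1,1,1,16); ℓ=5 odd so k=9
k=0  a_k=8  p_k/q_k = 8/1
…
k=4  a_k=1  p_k/q_k = 43/5
k=5  a_k=16  p_k/q_k = 714/83
…
k=8  a_k=1  p_k/q_k = 2228/259
k=9  a_k=1  p_k/q_k = 3699/430
(x₁, y₁) = (3699, 430);  3699² − 74·430² = 1 ✓

3699 430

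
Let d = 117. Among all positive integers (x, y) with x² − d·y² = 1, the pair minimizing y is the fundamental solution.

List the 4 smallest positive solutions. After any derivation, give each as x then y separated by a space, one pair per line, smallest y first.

649 60
842401 77880
1093435849 101088180
1419278889601 131212379760

√117 → a₀=10, period (1,4,2,4,1,20); ℓ=6 even so k=5
k=0  a_k=10  p_k/q_k = 10/1
…
k=2  a_k=4  p_k/q_k = 54/5
…
k=4  a_k=4  p_k/q_k = 530/49
k=5  a_k=1  p_k/q_k = 649/60
fundamental: x₁=649, y₁=60  (since 421201 − 117·3600 = 1)
(x_2, y_2) = (649·649 + 117·60·60, 649·60 + 60·649) = (842401, 77880)
(x_3, y_3) = (649·842401 + 117·60·77880, 649·77880 + 60·842401) = (1093435849, 101088180)
(x_4, y_4) = (649·1093435849 + 117·60·101088180, 649·101088180 + 60·1093435849) = (1419278889601, 131212379760)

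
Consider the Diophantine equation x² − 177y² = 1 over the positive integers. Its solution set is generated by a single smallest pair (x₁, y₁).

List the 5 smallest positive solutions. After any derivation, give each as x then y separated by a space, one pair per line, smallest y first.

62423 4692
7793261857 585777432
972957569736599 73131969270780
121469860743542176897 9130233834994022448
15165026233415309047146263 1139873173290531757272228

[13; 3,3,2,8,2,3,3,26] for √177; ℓ=8 ⇒ convergent index 7
a_0=13:  p_0=13·1+0=13,  q_0=13·0+1=1
…
a_5=2:  p_5=2·2581+306=5468,  q_5=2·194+23=411
a_6=3:  p_6=3·5468+2581=18985,  q_6=3·411+194=1427
a_7=3:  p_7=3·18985+5468=62423,  q_7=3·1427+411=4692
→ (62423, 4692).  Check: 62423²=3896630929, 177·4692²=3896630928, difference 1.
(62423+4692√177)^2 = 7793261857 + 585777432√177
(62423+4692√177)^3 = 972957569736599 + 73131969270780√177
(62423+4692√177)^4 = 121469860743542176897 + 9130233834994022448√177
(62423+4692√177)^5 = 15165026233415309047146263 + 1139873173290531757272228√177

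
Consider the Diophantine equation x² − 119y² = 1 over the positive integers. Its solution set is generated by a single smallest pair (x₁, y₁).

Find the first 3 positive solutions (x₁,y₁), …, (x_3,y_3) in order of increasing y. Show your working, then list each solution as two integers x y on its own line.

120 11
28799 2640
6911640 633589

√119 = [10; 1,9,1,20, …], period ℓ=4 (even) → k=3
k=0  a_k=10  p_k/q_k = 10/1
k=1  a_k=1  p_k/q_k = 11/1
k=2  a_k=9  p_k/q_k = 109/10
k=3  a_k=1  p_k/q_k = 120/11
→ (120, 11).  Check: 120²=14400, 119·11²=14399, difference 1.
(x_2, y_2) = (120·120 + 119·11·11, 120·11 + 11·120) = (28799, 2640)
(x_3, y_3) = (120·28799 + 119·11·2640, 120·2640 + 11·28799) = (6911640, 633589)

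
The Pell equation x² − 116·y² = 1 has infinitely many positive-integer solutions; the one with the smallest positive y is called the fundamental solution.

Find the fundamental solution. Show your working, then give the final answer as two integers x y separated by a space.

[10; 1,3,2,1,4,1,2,3,1,20] for √116; ℓ=10 ⇒ convergent index 9
i=0: a=10 ⇒ p=10, q=1
i=1: a=1 ⇒ p=11, q=1
i=2: a=3 ⇒ p=43, q=4
i=3: a=2 ⇒ p=97, q=9
…
i=5: a=4 ⇒ p=657, q=61
…
i=8: a=3 ⇒ p=7550, q=701
i=9: a=1 ⇒ p=9801, q=910
fundamental: x₁=9801, y₁=910  (since 96059601 − 116·828100 = 1)

9801 910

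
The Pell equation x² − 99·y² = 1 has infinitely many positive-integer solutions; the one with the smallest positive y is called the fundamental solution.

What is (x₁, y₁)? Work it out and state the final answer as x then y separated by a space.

√99 → a₀=9, period (1,18); ℓ=2 even so k=1
k=0  a_k=9  p_k/q_k = 9/1
k=1  a_k=1  p_k/q_k = 10/1
fundamental: x₁=10, y₁=1  (since 100 − 99·1 = 1)

10 1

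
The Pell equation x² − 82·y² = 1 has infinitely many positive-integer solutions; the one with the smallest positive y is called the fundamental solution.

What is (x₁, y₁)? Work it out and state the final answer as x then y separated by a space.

163 18

√82 → a₀=9, period (18); ℓ=1 odd so k=1
a_0=9:  p_0=9·1+0=9,  q_0=9·0+1=1
a_1=18:  p_1=18·9+1=163,  q_1=18·1+0=18
(x₁, y₁) = (163, 18);  163² − 82·18² = 1 ✓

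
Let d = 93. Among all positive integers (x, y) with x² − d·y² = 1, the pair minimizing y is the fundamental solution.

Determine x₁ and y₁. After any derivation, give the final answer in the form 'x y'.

√93 = [9; 1,1,1,4,6,4,1,1,1,18, …], period ℓ=10 (even) → k=9
step 0: (9, 1)  from 9·(1,0) + (0,1)
step 1: (10, 1)  from 1·(9,1) + (1,0)
…
step 3: (29, 3)  from 1·(19,2) + (10,1)
step 4: (135, 14)  from 4·(29,3) + (19,2)
…
step 6: (3491, 362)  from 4·(839,87) + (135,14)
step 7: (4330, 449)  from 1·(3491,362) + (839,87)
step 8: (7821, 811)  from 1·(4330,449) + (3491,362)
step 9: (12151, 1260)  from 1·(7821,811) + (4330,449)
(x₁, y₁) = (12151, 1260);  12151² − 93·1260² = 1 ✓

12151 1260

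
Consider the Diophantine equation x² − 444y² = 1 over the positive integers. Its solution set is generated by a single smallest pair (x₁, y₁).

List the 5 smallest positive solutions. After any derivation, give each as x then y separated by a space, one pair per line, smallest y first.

√444 → a₀=21, period (14,42); ℓ=2 even so k=1
i=0: a=21 ⇒ p=21, q=1
i=1: a=14 ⇒ p=295, q=14
(x₁, y₁) = (295, 14);  295² − 444·14² = 1 ✓
(295+14√444)^2 = 174049 + 8260√444
(295+14√444)^3 = 102688615 + 4873386√444
(295+14√444)^4 = 60586108801 + 2875289480√444
(295+14√444)^5 = 35745701503975 + 1696415919814√444

295 14
174049 8260
102688615 4873386
60586108801 2875289480
35745701503975 1696415919814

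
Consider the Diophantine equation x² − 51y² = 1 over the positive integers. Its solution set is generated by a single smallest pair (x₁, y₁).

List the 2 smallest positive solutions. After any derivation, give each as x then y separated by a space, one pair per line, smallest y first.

50 7
4999 700

[7; 7,14] for √51; ℓ=2 ⇒ convergent index 1
step 0: (7, 1)  from 7·(1,0) + (0,1)
step 1: (50, 7)  from 7·(7,1) + (1,0)
fundamental: x₁=50, y₁=7  (since 2500 − 51·49 = 1)
k=2:  x_2 = 50·50+51·7·7 = 4999,  y_2 = 50·7+7·50 = 700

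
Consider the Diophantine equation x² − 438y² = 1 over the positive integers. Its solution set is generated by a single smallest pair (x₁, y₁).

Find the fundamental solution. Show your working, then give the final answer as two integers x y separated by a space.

293 14

[20; 1,12,1,40] for √438; ℓ=4 ⇒ convergent index 3
step 0: (20, 1)  from 20·(1,0) + (0,1)
…
step 2: (272, 13)  from 12·(21,1) + (20,1)
step 3: (293, 14)  from 1·(272,13) + (21,1)
(x₁, y₁) = (293, 14);  293² − 438·14² = 1 ✓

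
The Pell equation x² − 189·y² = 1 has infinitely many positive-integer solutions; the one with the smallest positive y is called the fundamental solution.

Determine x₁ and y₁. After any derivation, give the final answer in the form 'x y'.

55 4

d=189: √d = [13; 1,2,1,26] (ℓ=4, even), read p_3/q_3
a_0=13:  p_0=13·1+0=13,  q_0=13·0+1=1
…
a_2=2:  p_2=2·14+13=41,  q_2=2·1+1=3
a_3=1:  p_3=1·41+14=55,  q_3=1·3+1=4
(x₁, y₁) = (55, 4);  55² − 189·4² = 1 ✓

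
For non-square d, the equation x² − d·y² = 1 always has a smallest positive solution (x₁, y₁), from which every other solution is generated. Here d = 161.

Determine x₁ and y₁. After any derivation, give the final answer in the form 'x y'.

√161 = [12; 1,2,4,1,2,1,4,2,1,24, …], period ℓ=10 (even) → k=9
i=0: a=12 ⇒ p=12, q=1
i=1: a=1 ⇒ p=13, q=1
i=2: a=2 ⇒ p=38, q=3
i=3: a=4 ⇒ p=165, q=13
i=4: a=1 ⇒ p=203, q=16
i=5: a=2 ⇒ p=571, q=45
…
i=7: a=4 ⇒ p=3667, q=289
i=8: a=2 ⇒ p=8108, q=639
i=9: a=1 ⇒ p=11775, q=928
(x₁, y₁) = (11775, 928);  11775² − 161·928² = 1 ✓

11775 928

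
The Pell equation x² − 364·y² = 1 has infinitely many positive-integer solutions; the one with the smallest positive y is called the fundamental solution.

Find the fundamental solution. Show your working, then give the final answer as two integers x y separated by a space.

4954951 259710

√364 → a₀=19, period (12,1,2,3,1,8,1,3,2,1,12,38); ℓ=12 even so k=11
step 0: (19, 1)  from 19·(1,0) + (0,1)
…
step 3: (725, 38)  from 2·(248,13) + (229,12)
step 4: (2423, 127)  from 3·(725,38) + (248,13)
…
step 7: (30755, 1612)  from 1·(27607,1447) + (3148,165)
…
step 9: (270499, 14178)  from 2·(119872,6283) + (30755,1612)
step 10: (390371, 20461)  from 1·(270499,14178) + (119872,6283)
step 11: (4954951, 259710)  from 12·(390371,20461) + (270499,14178)
fundamental: x₁=4954951, y₁=259710  (since 24551539412401 − 364·67449284100 = 1)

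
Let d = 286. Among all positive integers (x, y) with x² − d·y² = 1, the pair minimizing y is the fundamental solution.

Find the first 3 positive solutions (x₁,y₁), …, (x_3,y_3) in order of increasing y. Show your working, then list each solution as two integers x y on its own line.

√286 = [16; 1,10,3,3,2,3,3,10,1,32, …], period ℓ=10 (even) → k=9
step 0: (16, 1)  from 16·(1,0) + (0,1)
step 1: (17, 1)  from 1·(16,1) + (1,0)
step 2: (186, 11)  from 10·(17,1) + (16,1)
step 3: (575, 34)  from 3·(186,11) + (17,1)
step 4: (1911, 113)  from 3·(575,34) + (186,11)
step 5: (4397, 260)  from 2·(1911,113) + (575,34)
step 6: (15102, 893)  from 3·(4397,260) + (1911,113)
step 7: (49703, 2939)  from 3·(15102,893) + (4397,260)
step 8: (512132, 30283)  from 10·(49703,2939) + (15102,893)
step 9: (561835, 33222)  from 1·(512132,30283) + (49703,2939)
→ (561835, 33222).  Check: 561835²=315658567225, 286·33222²=315658567224, difference 1.
k=2:  x_2 = 561835·561835+286·33222·33222 = 631317134449,  y_2 = 561835·33222+33222·561835 = 37330564740
k=3:  x_3 = 561835·631317134449+286·33222·37330564740 = 709392124465745995,  y_3 = 561835·37330564740+33222·631317134449 = 41947235681362578

561835 33222
631317134449 37330564740
709392124465745995 41947235681362578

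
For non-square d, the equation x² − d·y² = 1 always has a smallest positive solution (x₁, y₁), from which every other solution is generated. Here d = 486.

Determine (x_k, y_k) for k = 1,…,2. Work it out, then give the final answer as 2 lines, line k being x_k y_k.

485 22
470449 21340

√486 = [22; 22,44, …], period ℓ=2 (even) → k=1
i=0: a=22 ⇒ p=22, q=1
i=1: a=22 ⇒ p=485, q=22
→ (485, 22).  Check: 485²=235225, 486·22²=235224, difference 1.
n=2: (485,22)∘(485,22) = (485·485+486·22·22, 485·22+22·485) = (470449,21340)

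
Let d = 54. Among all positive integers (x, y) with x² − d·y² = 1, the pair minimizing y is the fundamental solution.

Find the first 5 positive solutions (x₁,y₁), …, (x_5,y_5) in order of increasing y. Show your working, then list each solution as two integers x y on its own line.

485 66
470449 64020
456335045 62099334
442644523201 60236289960
429364731169925 58429139161866

d=54: √d = [7; 2,1,6,1,2,14] (ℓ=6, even), read p_5/q_5
a_0=7:  p_0=7·1+0=7,  q_0=7·0+1=1
a_1=2:  p_1=2·7+1=15,  q_1=2·1+0=2
…
a_3=6:  p_3=6·22+15=147,  q_3=6·3+2=20
a_4=1:  p_4=1·147+22=169,  q_4=1·20+3=23
a_5=2:  p_5=2·169+147=485,  q_5=2·23+20=66
fundamental: x₁=485, y₁=66  (since 235225 − 54·4356 = 1)
n=2: (485,66)∘(485,66) = (485·485+54·66·66, 485·66+66·485) = (470449,64020)
n=3: (470449,64020)∘(485,66) = (485·470449+54·66·64020, 485·64020+66·470449) = (456335045,62099334)
n=4: (456335045,62099334)∘(485,66) = (485·456335045+54·66·62099334, 485·62099334+66·456335045) = (442644523201,60236289960)
n=5: (442644523201,60236289960)∘(485,66) = (485·442644523201+54·66·60236289960, 485·60236289960+66·442644523201) = (429364731169925,58429139161866)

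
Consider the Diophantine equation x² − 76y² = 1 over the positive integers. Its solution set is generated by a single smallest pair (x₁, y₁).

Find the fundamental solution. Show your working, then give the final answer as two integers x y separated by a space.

[8; 1,2,1,1,5,4,5,1,1,2,1,16] for √76; ℓ=12 ⇒ convergent index 11
i=0: a=8 ⇒ p=8, q=1
…
i=3: a=1 ⇒ p=35, q=4
i=4: a=1 ⇒ p=61, q=7
i=5: a=5 ⇒ p=340, q=39
…
i=10: a=2 ⇒ p=41488, q=4759
i=11: a=1 ⇒ p=57799, q=6630
(x₁, y₁) = (57799, 6630);  57799² − 76·6630² = 1 ✓

57799 6630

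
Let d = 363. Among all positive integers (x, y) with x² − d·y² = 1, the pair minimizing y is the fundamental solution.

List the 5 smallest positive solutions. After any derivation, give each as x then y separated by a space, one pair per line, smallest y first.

362 19
262087 13756
189750626 9959325
137379191137 7210537544
99462344632562 5220419222531

√363 → a₀=19, period (19,38); ℓ=2 even so k=1
a_0=19:  p_0=19·1+0=19,  q_0=19·0+1=1
a_1=19:  p_1=19·19+1=362,  q_1=19·1+0=19
(x₁, y₁) = (362, 19);  362² − 363·19² = 1 ✓
n=2: (362,19)∘(362,19) = (362·362+363·19·19, 362·19+19·362) = (262087,13756)
n=3: (262087,13756)∘(362,19) = (362·262087+363·19·13756, 362·13756+19·262087) = (189750626,9959325)
n=4: (189750626,9959325)∘(362,19) = (362·189750626+363·19·9959325, 362·9959325+19·189750626) = (137379191137,7210537544)
n=5: (137379191137,7210537544)∘(362,19) = (362·137379191137+363·19·7210537544, 362·7210537544+19·137379191137) = (99462344632562,5220419222531)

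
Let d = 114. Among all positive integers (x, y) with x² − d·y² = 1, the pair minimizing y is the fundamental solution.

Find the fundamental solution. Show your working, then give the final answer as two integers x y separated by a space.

1025 96

d=114: √d = [10; 1,2,10,2,1,20] (ℓ=6, even), read p_5/q_5
step 0: (10, 1)  from 10·(1,0) + (0,1)
…
step 2: (32, 3)  from 2·(11,1) + (10,1)
step 3: (331, 31)  from 10·(32,3) + (11,1)
step 4: (694, 65)  from 2·(331,31) + (32,3)
step 5: (1025, 96)  from 1·(694,65) + (331,31)
(x₁, y₁) = (1025, 96);  1025² − 114·96² = 1 ✓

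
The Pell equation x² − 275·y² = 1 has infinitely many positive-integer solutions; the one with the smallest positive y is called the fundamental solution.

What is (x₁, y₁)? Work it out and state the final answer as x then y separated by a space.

199 12

[16; 1,1,2,1,1,32] for √275; ℓ=6 ⇒ convergent index 5
a_0=16:  p_0=16·1+0=16,  q_0=16·0+1=1
a_1=1:  p_1=1·16+1=17,  q_1=1·1+0=1
a_2=1:  p_2=1·17+16=33,  q_2=1·1+1=2
a_3=2:  p_3=2·33+17=83,  q_3=2·2+1=5
a_4=1:  p_4=1·83+33=116,  q_4=1·5+2=7
a_5=1:  p_5=1·116+83=199,  q_5=1·7+5=12
→ (199, 12).  Check: 199²=39601, 275·12²=39600, difference 1.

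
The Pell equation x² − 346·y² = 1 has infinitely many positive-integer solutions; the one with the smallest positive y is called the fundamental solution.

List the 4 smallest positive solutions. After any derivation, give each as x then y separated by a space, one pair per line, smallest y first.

17299 930
598510801 32176140
20707276675699 1113230090790
716430357827323201 38515534648976280

√346 = [18; 1,1,1,1,36, …], period ℓ=5 (odd) → k=9
k=0  a_k=18  p_k/q_k = 18/1
k=1  a_k=1  p_k/q_k = 19/1
k=2  a_k=1  p_k/q_k = 37/2
k=3  a_k=1  p_k/q_k = 56/3
k=4  a_k=1  p_k/q_k = 93/5
k=5  a_k=36  p_k/q_k = 3404/183
k=6  a_k=1  p_k/q_k = 3497/188
k=7  a_k=1  p_k/q_k = 6901/371
k=8  a_k=1  p_k/q_k = 10398/559
k=9  a_k=1  p_k/q_k = 17299/930
→ (17299, 930).  Check: 17299²=299255401, 346·930²=299255400, difference 1.
(x_2, y_2) = (17299·17299 + 346·930·930, 17299·930 + 930·17299) = (598510801, 32176140)
(x_3, y_3) = (17299·598510801 + 346·930·32176140, 17299·32176140 + 930·598510801) = (20707276675699, 1113230090790)
(x_4, y_4) = (17299·20707276675699 + 346·930·1113230090790, 17299·1113230090790 + 930·20707276675699) = (716430357827323201, 38515534648976280)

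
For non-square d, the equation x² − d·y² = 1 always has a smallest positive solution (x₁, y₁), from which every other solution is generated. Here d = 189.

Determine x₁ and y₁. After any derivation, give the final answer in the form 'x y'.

55 4

√189 = [13; 1,2,1,26, …], period ℓ=4 (even) → k=3
i=0: a=13 ⇒ p=13, q=1
…
i=2: a=2 ⇒ p=41, q=3
i=3: a=1 ⇒ p=55, q=4
fundamental: x₁=55, y₁=4  (since 3025 − 189·16 = 1)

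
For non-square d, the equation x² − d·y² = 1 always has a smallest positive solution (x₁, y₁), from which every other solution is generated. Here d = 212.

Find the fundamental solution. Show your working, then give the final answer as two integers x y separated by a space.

66249 4550

√212 → a₀=14, period (1,1,3,1,1,…,1,1,28); ℓ=14 even so k=13
k=0  a_k=14  p_k/q_k = 14/1
k=1  a_k=1  p_k/q_k = 15/1
…
k=3  a_k=3  p_k/q_k = 102/7
k=4  a_k=1  p_k/q_k = 131/9
k=5  a_k=1  p_k/q_k = 233/16
k=6  a_k=1  p_k/q_k = 364/25
k=7  a_k=6  p_k/q_k = 2417/166
k=8  a_k=1  p_k/q_k = 2781/191
k=9  a_k=1  p_k/q_k = 5198/357
k=10  a_k=1  p_k/q_k = 7979/548
k=11  a_k=3  p_k/q_k = 29135/2001
k=12  a_k=1  p_k/q_k = 37114/2549
k=13  a_k=1  p_k/q_k = 66249/4550
fundamental: x₁=66249, y₁=4550  (since 4388930001 − 212·20702500 = 1)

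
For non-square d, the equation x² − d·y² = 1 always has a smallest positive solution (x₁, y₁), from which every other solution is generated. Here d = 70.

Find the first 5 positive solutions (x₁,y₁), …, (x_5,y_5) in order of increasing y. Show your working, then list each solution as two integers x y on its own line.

251 30
126001 15060
63252251 7560090
31752504001 3795150120
15939693756251 1905157800150

d=70: √d = [8; 2,1,2,1,2,16] (ℓ=6, even), read p_5/q_5
i=0: a=8 ⇒ p=8, q=1
i=1: a=2 ⇒ p=17, q=2
i=2: a=1 ⇒ p=25, q=3
i=3: a=2 ⇒ p=67, q=8
i=4: a=1 ⇒ p=92, q=11
i=5: a=2 ⇒ p=251, q=30
fundamental: x₁=251, y₁=30  (since 63001 − 70·900 = 1)
k=2:  x_2 = 251·251+70·30·30 = 126001,  y_2 = 251·30+30·251 = 15060
k=3:  x_3 = 251·126001+70·30·15060 = 63252251,  y_3 = 251·15060+30·126001 = 7560090
k=4:  x_4 = 251·63252251+70·30·7560090 = 31752504001,  y_4 = 251·7560090+30·63252251 = 3795150120
k=5:  x_5 = 251·31752504001+70·30·3795150120 = 15939693756251,  y_5 = 251·3795150120+30·31752504001 = 1905157800150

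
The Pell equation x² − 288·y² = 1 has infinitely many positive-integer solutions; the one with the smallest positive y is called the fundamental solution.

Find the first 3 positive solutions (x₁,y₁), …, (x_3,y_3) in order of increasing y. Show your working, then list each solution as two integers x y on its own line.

d=288: √d = [16; 1,32] (ℓ=2, even), read p_1/q_1
a_0=16:  p_0=16·1+0=16,  q_0=16·0+1=1
a_1=1:  p_1=1·16+1=17,  q_1=1·1+0=1
(x₁, y₁) = (17, 1);  17² − 288·1² = 1 ✓
(x_2, y_2) = (17·17 + 288·1·1, 17·1 + 1·17) = (577, 34)
(x_3, y_3) = (17·577 + 288·1·34, 17·34 + 1·577) = (19601, 1155)

17 1
577 34
19601 1155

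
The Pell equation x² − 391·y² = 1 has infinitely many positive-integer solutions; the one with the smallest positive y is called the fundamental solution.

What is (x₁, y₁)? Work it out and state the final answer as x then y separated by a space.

√391 → a₀=19, period (1,3,2,2,1,…,3,1,38); ℓ=16 even so k=15
k=0  a_k=19  p_k/q_k = 19/1
…
k=2  a_k=3  p_k/q_k = 79/4
…
k=6  a_k=1  p_k/q_k = 1048/53
k=7  a_k=2  p_k/q_k = 2709/137
…
k=9  a_k=2  p_k/q_k = 107747/5449
k=10  a_k=1  p_k/q_k = 160266/8105
…
k=12  a_k=2  p_k/q_k = 696292/35213
…
k=14  a_k=3  p_k/q_k = 5678083/287153
k=15  a_k=1  p_k/q_k = 7338680/371133
(x₁, y₁) = (7338680, 371133);  7338680² − 391·371133² = 1 ✓

7338680 371133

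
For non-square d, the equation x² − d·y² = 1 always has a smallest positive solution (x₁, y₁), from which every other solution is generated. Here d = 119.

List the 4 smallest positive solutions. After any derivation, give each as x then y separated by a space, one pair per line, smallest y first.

120 11
28799 2640
6911640 633589
1658764801 152058720

√119 → a₀=10, period (1,9,1,20); ℓ=4 even so k=3
i=0: a=10 ⇒ p=10, q=1
…
i=2: a=9 ⇒ p=109, q=10
i=3: a=1 ⇒ p=120, q=11
→ (120, 11).  Check: 120²=14400, 119·11²=14399, difference 1.
k=2:  x_2 = 120·120+119·11·11 = 28799,  y_2 = 120·11+11·120 = 2640
k=3:  x_3 = 120·28799+119·11·2640 = 6911640,  y_3 = 120·2640+11·28799 = 633589
k=4:  x_4 = 120·6911640+119·11·633589 = 1658764801,  y_4 = 120·633589+11·6911640 = 152058720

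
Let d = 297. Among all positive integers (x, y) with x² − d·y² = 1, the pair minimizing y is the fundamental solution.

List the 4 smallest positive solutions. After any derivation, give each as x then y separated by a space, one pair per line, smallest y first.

48599 2820
4723725601 274098360
459136680917399 26641812392460
44627167107085622401 2589530880648228720

[17; 4,3,1,1,2,1,1,3,4,34] for √297; ℓ=10 ⇒ convergent index 9
i=0: a=17 ⇒ p=17, q=1
i=1: a=4 ⇒ p=69, q=4
i=2: a=3 ⇒ p=224, q=13
i=3: a=1 ⇒ p=293, q=17
i=4: a=1 ⇒ p=517, q=30
…
i=6: a=1 ⇒ p=1844, q=107
i=7: a=1 ⇒ p=3171, q=184
i=8: a=3 ⇒ p=11357, q=659
i=9: a=4 ⇒ p=48599, q=2820
(x₁, y₁) = (48599, 2820);  48599² − 297·2820² = 1 ✓
n=2: (48599,2820)∘(48599,2820) = (48599·48599+297·2820·2820, 48599·2820+2820·48599) = (4723725601,274098360)
n=3: (4723725601,274098360)∘(48599,2820) = (48599·4723725601+297·2820·274098360, 48599·274098360+2820·4723725601) = (459136680917399,26641812392460)
n=4: (459136680917399,26641812392460)∘(48599,2820) = (48599·459136680917399+297·2820·26641812392460, 48599·26641812392460+2820·459136680917399) = (44627167107085622401,2589530880648228720)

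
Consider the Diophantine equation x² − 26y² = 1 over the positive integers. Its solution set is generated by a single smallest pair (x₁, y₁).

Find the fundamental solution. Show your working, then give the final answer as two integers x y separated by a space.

√26 → a₀=5, period (10); ℓ=1 odd so k=1
k=0  a_k=5  p_k/q_k = 5/1
k=1  a_k=10  p_k/q_k = 51/10
(x₁, y₁) = (51, 10);  51² − 26·10² = 1 ✓

51 10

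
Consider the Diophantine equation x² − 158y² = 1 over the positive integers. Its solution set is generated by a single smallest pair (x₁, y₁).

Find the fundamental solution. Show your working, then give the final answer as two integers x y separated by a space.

7743 616

d=158: √d = [12; 1,1,3,12,3,1,1,24] (ℓ=8, even), read p_7/q_7
step 0: (12, 1)  from 12·(1,0) + (0,1)
step 1: (13, 1)  from 1·(12,1) + (1,0)
…
step 3: (88, 7)  from 3·(25,2) + (13,1)
step 4: (1081, 86)  from 12·(88,7) + (25,2)
…
step 6: (4412, 351)  from 1·(3331,265) + (1081,86)
step 7: (7743, 616)  from 1·(4412,351) + (3331,265)
(x₁, y₁) = (7743, 616);  7743² − 158·616² = 1 ✓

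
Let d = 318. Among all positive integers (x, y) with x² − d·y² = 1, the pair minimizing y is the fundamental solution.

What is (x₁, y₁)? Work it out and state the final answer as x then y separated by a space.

d=318: √d = [17; 1,4,1,34] (ℓ=4, even), read p_3/q_3
i=0: a=17 ⇒ p=17, q=1
i=1: a=1 ⇒ p=18, q=1
i=2: a=4 ⇒ p=89, q=5
i=3: a=1 ⇒ p=107, q=6
→ (107, 6).  Check: 107²=11449, 318·6²=11448, difference 1.

107 6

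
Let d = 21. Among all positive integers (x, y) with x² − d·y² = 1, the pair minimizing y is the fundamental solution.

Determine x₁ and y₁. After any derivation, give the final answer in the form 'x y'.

[4; 1,1,2,1,1,8] for √21; ℓ=6 ⇒ convergent index 5
a_0=4:  p_0=4·1+0=4,  q_0=4·0+1=1
a_1=1:  p_1=1·4+1=5,  q_1=1·1+0=1
…
a_4=1:  p_4=1·23+9=32,  q_4=1·5+2=7
a_5=1:  p_5=1·32+23=55,  q_5=1·7+5=12
(x₁, y₁) = (55, 12);  55² − 21·12² = 1 ✓

55 12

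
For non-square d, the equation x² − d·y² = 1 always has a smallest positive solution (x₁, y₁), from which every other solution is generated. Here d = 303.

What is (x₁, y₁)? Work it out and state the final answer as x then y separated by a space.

[17; 2,2,5,2,2,34] for √303; ℓ=6 ⇒ convergent index 5
a_0=17:  p_0=17·1+0=17,  q_0=17·0+1=1
a_1=2:  p_1=2·17+1=35,  q_1=2·1+0=2
…
a_3=5:  p_3=5·87+35=470,  q_3=5·5+2=27
a_4=2:  p_4=2·470+87=1027,  q_4=2·27+5=59
a_5=2:  p_5=2·1027+470=2524,  q_5=2·59+27=145
fundamental: x₁=2524, y₁=145  (since 6370576 − 303·21025 = 1)

2524 145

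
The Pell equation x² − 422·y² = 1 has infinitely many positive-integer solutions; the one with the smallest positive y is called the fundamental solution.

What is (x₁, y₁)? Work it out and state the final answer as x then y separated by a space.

7022501 341850

d=422: √d = [20; 1,1,5,2,1,…,1,1,40] (ℓ=14, even), read p_13/q_13
a_0=20:  p_0=20·1+0=20,  q_0=20·0+1=1
…
a_2=1:  p_2=1·21+20=41,  q_2=1·1+1=2
…
a_5=1:  p_5=1·493+226=719,  q_5=1·24+11=35
…
a_7=20:  p_7=20·2650+719=53719,  q_7=20·129+35=2615
a_8=3:  p_8=3·53719+2650=163807,  q_8=3·2615+129=7974
…
a_12=1:  p_12=1·3211821+598859=3810680,  q_12=1·156349+29152=185501
a_13=1:  p_13=1·3810680+3211821=7022501,  q_13=1·185501+156349=341850
→ (7022501, 341850).  Check: 7022501²=49315520295001, 422·341850²=49315520295000, difference 1.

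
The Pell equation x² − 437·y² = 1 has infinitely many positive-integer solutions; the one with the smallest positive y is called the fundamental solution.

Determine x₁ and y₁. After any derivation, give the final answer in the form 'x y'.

√437 = [20; 1,9,2,9,1,40, …], period ℓ=6 (even) → k=5
i=0: a=20 ⇒ p=20, q=1
i=1: a=1 ⇒ p=21, q=1
i=2: a=9 ⇒ p=209, q=10
i=3: a=2 ⇒ p=439, q=21
i=4: a=9 ⇒ p=4160, q=199
i=5: a=1 ⇒ p=4599, q=220
(x₁, y₁) = (4599, 220);  4599² − 437·220² = 1 ✓

4599 220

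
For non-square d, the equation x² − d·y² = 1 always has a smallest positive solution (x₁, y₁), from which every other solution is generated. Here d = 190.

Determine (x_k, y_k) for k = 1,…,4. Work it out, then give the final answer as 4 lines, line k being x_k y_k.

52021 3774
5412368881 392654508
563113683064981 40852560317562
58587473808034384321 4250382080167131096

√190 → a₀=13, period (1,3,1,1,1,…,3,1,26); ℓ=14 even so k=13
step 0: (13, 1)  from 13·(1,0) + (0,1)
step 1: (14, 1)  from 1·(13,1) + (1,0)
…
step 3: (69, 5)  from 1·(55,4) + (14,1)
step 4: (124, 9)  from 1·(69,5) + (55,4)
step 5: (193, 14)  from 1·(124,9) + (69,5)
step 6: (510, 37)  from 2·(193,14) + (124,9)
step 7: (1213, 88)  from 2·(510,37) + (193,14)
…
step 9: (4149, 301)  from 1·(2936,213) + (1213,88)
step 10: (7085, 514)  from 1·(4149,301) + (2936,213)
…
step 12: (40787, 2959)  from 3·(11234,815) + (7085,514)
step 13: (52021, 3774)  from 1·(40787,2959) + (11234,815)
(x₁, y₁) = (52021, 3774);  52021² − 190·3774² = 1 ✓
(x_2, y_2) = (52021·52021 + 190·3774·3774, 52021·3774 + 3774·52021) = (5412368881, 392654508)
(x_3, y_3) = (52021·5412368881 + 190·3774·392654508, 52021·392654508 + 3774·5412368881) = (563113683064981, 40852560317562)
(x_4, y_4) = (52021·563113683064981 + 190·3774·40852560317562, 52021·40852560317562 + 3774·563113683064981) = (58587473808034384321, 4250382080167131096)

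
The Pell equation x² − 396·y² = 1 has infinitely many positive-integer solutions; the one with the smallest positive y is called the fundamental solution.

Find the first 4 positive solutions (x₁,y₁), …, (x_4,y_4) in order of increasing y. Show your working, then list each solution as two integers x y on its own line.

√396 = [19; 1,8,1,38, …], period ℓ=4 (even) → k=3
step 0: (19, 1)  from 19·(1,0) + (0,1)
step 1: (20, 1)  from 1·(19,1) + (1,0)
step 2: (179, 9)  from 8·(20,1) + (19,1)
step 3: (199, 10)  from 1·(179,9) + (20,1)
(x₁, y₁) = (199, 10);  199² − 396·10² = 1 ✓
k=2:  x_2 = 199·199+396·10·10 = 79201,  y_2 = 199·10+10·199 = 3980
k=3:  x_3 = 199·79201+396·10·3980 = 31521799,  y_3 = 199·3980+10·79201 = 1584030
k=4:  x_4 = 199·31521799+396·10·1584030 = 12545596801,  y_4 = 199·1584030+10·31521799 = 630439960

199 10
79201 3980
31521799 1584030
12545596801 630439960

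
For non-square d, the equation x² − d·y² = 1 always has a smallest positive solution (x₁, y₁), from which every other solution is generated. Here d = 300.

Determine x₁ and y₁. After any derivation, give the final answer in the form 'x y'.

√300 = [17; 3,8,3,34, …], period ℓ=4 (even) → k=3
i=0: a=17 ⇒ p=17, q=1
…
i=2: a=8 ⇒ p=433, q=25
i=3: a=3 ⇒ p=1351, q=78
(x₁, y₁) = (1351, 78);  1351² − 300·78² = 1 ✓

1351 78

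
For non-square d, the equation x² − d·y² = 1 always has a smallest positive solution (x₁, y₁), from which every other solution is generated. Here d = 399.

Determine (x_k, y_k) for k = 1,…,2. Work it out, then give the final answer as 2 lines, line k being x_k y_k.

20 1
799 40

√399 = [19; 1,38, …], period ℓ=2 (even) → k=1
step 0: (19, 1)  from 19·(1,0) + (0,1)
step 1: (20, 1)  from 1·(19,1) + (1,0)
(x₁, y₁) = (20, 1);  20² − 399·1² = 1 ✓
(x_2, y_2) = (20·20 + 399·1·1, 20·1 + 1·20) = (799, 40)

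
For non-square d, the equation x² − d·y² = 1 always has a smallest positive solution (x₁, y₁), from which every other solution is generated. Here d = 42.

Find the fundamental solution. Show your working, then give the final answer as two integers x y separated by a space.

[6; 2,12] for √42; ℓ=2 ⇒ convergent index 1
i=0: a=6 ⇒ p=6, q=1
i=1: a=2 ⇒ p=13, q=2
fundamental: x₁=13, y₁=2  (since 169 − 42·4 = 1)

13 2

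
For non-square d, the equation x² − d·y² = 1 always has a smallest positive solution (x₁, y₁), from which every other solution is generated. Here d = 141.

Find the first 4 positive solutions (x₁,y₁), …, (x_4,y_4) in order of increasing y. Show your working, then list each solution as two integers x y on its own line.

d=141: √d = [11; 1,6,1,22] (ℓ=4, even), read p_3/q_3
step 0: (11, 1)  from 11·(1,0) + (0,1)
…
step 2: (83, 7)  from 6·(12,1) + (11,1)
step 3: (95, 8)  from 1·(83,7) + (12,1)
→ (95, 8).  Check: 95²=9025, 141·8²=9024, difference 1.
(95+8√141)^2 = 18049 + 1520√141
(95+8√141)^3 = 3429215 + 288792√141
(95+8√141)^4 = 651532801 + 54868960√141

95 8
18049 1520
3429215 288792
651532801 54868960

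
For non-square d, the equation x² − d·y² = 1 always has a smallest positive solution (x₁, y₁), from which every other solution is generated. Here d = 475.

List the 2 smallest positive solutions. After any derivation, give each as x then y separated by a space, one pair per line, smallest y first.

√475 = [21; 1,3,1,6,2,6,1,3,1,42, …], period ℓ=10 (even) → k=9
step 0: (21, 1)  from 21·(1,0) + (0,1)
…
step 2: (87, 4)  from 3·(22,1) + (21,1)
step 3: (109, 5)  from 1·(87,4) + (22,1)
step 4: (741, 34)  from 6·(109,5) + (87,4)
step 5: (1591, 73)  from 2·(741,34) + (109,5)
step 6: (10287, 472)  from 6·(1591,73) + (741,34)
…
step 8: (45921, 2107)  from 3·(11878,545) + (10287,472)
step 9: (57799, 2652)  from 1·(45921,2107) + (11878,545)
(x₁, y₁) = (57799, 2652);  57799² − 475·2652² = 1 ✓
(x_2, y_2) = (57799·57799 + 475·2652·2652, 57799·2652 + 2652·57799) = (6681448801, 306565896)

57799 2652
6681448801 306565896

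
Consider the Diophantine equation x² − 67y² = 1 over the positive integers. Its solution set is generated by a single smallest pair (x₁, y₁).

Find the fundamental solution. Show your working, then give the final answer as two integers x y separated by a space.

√67 = [8; 5,2,1,1,7,1,1,2,5,16, …], period ℓ=10 (even) → k=9
i=0: a=8 ⇒ p=8, q=1
…
i=5: a=7 ⇒ p=1678, q=205
…
i=7: a=1 ⇒ p=3577, q=437
i=8: a=2 ⇒ p=9053, q=1106
i=9: a=5 ⇒ p=48842, q=5967
(x₁, y₁) = (48842, 5967);  48842² − 67·5967² = 1 ✓

48842 5967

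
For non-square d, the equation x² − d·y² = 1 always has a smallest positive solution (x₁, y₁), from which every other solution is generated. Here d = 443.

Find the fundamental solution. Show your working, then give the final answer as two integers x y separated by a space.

√443 → a₀=21, period (21,42); ℓ=2 even so k=1
a_0=21:  p_0=21·1+0=21,  q_0=21·0+1=1
a_1=21:  p_1=21·21+1=442,  q_1=21·1+0=21
→ (442, 21).  Check: 442²=195364, 443·21²=195363, difference 1.

442 21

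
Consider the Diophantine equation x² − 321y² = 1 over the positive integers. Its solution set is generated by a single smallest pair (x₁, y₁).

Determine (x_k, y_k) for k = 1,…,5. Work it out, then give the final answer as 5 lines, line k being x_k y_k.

215 12
92449 5160
39752855 2218788
17093635201 954073680
7350223383575 410249463612

√321 = [17; 1,10,1,34, …], period ℓ=4 (even) → k=3
a_0=17:  p_0=17·1+0=17,  q_0=17·0+1=1
…
a_2=10:  p_2=10·18+17=197,  q_2=10·1+1=11
a_3=1:  p_3=1·197+18=215,  q_3=1·11+1=12
→ (215, 12).  Check: 215²=46225, 321·12²=46224, difference 1.
n=2: (215,12)∘(215,12) = (215·215+321·12·12, 215·12+12·215) = (92449,5160)
n=3: (92449,5160)∘(215,12) = (215·92449+321·12·5160, 215·5160+12·92449) = (39752855,2218788)
n=4: (39752855,2218788)∘(215,12) = (215·39752855+321·12·2218788, 215·2218788+12·39752855) = (17093635201,954073680)
n=5: (17093635201,954073680)∘(215,12) = (215·17093635201+321·12·954073680, 215·954073680+12·17093635201) = (7350223383575,410249463612)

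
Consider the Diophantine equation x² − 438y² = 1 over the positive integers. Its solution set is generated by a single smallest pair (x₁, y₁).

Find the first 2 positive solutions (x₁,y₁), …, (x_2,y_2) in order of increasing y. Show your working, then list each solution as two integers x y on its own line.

293 14
171697 8204

√438 = [20; 1,12,1,40, …], period ℓ=4 (even) → k=3
a_0=20:  p_0=20·1+0=20,  q_0=20·0+1=1
a_1=1:  p_1=1·20+1=21,  q_1=1·1+0=1
a_2=12:  p_2=12·21+20=272,  q_2=12·1+1=13
a_3=1:  p_3=1·272+21=293,  q_3=1·13+1=14
fundamental: x₁=293, y₁=14  (since 85849 − 438·196 = 1)
n=2: (293,14)∘(293,14) = (293·293+438·14·14, 293·14+14·293) = (171697,8204)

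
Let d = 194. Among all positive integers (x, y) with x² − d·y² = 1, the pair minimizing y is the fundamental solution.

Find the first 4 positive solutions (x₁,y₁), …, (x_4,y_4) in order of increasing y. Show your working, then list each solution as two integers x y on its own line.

√194 → a₀=13, period (1,12,1,26); ℓ=4 even so k=3
a_0=13:  p_0=13·1+0=13,  q_0=13·0+1=1
…
a_2=12:  p_2=12·14+13=181,  q_2=12·1+1=13
a_3=1:  p_3=1·181+14=195,  q_3=1·13+1=14
(x₁, y₁) = (195, 14);  195² − 194·14² = 1 ✓
k=2:  x_2 = 195·195+194·14·14 = 76049,  y_2 = 195·14+14·195 = 5460
k=3:  x_3 = 195·76049+194·14·5460 = 29658915,  y_3 = 195·5460+14·76049 = 2129386
k=4:  x_4 = 195·29658915+194·14·2129386 = 11566900801,  y_4 = 195·2129386+14·29658915 = 830455080

195 14
76049 5460
29658915 2129386
11566900801 830455080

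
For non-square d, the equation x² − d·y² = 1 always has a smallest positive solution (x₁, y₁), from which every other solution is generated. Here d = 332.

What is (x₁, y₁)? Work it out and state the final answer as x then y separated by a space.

d=332: √d = [18; 4,1,1,8,1,1,4,36] (ℓ=8, even), read p_7/q_7
step 0: (18, 1)  from 18·(1,0) + (0,1)
step 1: (73, 4)  from 4·(18,1) + (1,0)
step 2: (91, 5)  from 1·(73,4) + (18,1)
step 3: (164, 9)  from 1·(91,5) + (73,4)
…
step 6: (2970, 163)  from 1·(1567,86) + (1403,77)
step 7: (13447, 738)  from 4·(2970,163) + (1567,86)
(x₁, y₁) = (13447, 738);  13447² − 332·738² = 1 ✓

13447 738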